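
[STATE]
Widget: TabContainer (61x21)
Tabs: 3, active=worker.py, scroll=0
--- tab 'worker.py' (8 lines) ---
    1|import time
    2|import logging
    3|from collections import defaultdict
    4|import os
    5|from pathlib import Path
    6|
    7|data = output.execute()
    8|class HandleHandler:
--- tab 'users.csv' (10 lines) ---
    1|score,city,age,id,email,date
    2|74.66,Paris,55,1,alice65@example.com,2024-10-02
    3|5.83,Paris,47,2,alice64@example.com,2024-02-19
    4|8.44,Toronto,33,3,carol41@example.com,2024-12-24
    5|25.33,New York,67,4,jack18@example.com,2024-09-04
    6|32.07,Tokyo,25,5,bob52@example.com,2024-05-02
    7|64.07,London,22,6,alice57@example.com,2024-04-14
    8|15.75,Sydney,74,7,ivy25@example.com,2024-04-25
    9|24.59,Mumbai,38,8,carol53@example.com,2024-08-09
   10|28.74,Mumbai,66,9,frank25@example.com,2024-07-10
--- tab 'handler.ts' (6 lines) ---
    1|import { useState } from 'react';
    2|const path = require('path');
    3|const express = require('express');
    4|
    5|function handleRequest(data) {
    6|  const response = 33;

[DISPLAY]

[worker.py]│ users.csv │ handler.ts                          
─────────────────────────────────────────────────────────────
import time                                                  
import logging                                               
from collections import defaultdict                          
import os                                                    
from pathlib import Path                                     
                                                             
data = output.execute()                                      
class HandleHandler:                                         
                                                             
                                                             
                                                             
                                                             
                                                             
                                                             
                                                             
                                                             
                                                             
                                                             
                                                             


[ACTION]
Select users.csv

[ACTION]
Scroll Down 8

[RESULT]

 worker.py │[users.csv]│ handler.ts                          
─────────────────────────────────────────────────────────────
24.59,Mumbai,38,8,carol53@example.com,2024-08-09             
28.74,Mumbai,66,9,frank25@example.com,2024-07-10             
                                                             
                                                             
                                                             
                                                             
                                                             
                                                             
                                                             
                                                             
                                                             
                                                             
                                                             
                                                             
                                                             
                                                             
                                                             
                                                             
                                                             


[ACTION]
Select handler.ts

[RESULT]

 worker.py │ users.csv │[handler.ts]                         
─────────────────────────────────────────────────────────────
import { useState } from 'react';                            
const path = require('path');                                
const express = require('express');                          
                                                             
function handleRequest(data) {                               
  const response = 33;                                       
                                                             
                                                             
                                                             
                                                             
                                                             
                                                             
                                                             
                                                             
                                                             
                                                             
                                                             
                                                             
                                                             


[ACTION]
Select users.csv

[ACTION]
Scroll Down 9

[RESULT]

 worker.py │[users.csv]│ handler.ts                          
─────────────────────────────────────────────────────────────
28.74,Mumbai,66,9,frank25@example.com,2024-07-10             
                                                             
                                                             
                                                             
                                                             
                                                             
                                                             
                                                             
                                                             
                                                             
                                                             
                                                             
                                                             
                                                             
                                                             
                                                             
                                                             
                                                             
                                                             


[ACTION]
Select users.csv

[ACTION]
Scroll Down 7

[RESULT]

 worker.py │[users.csv]│ handler.ts                          
─────────────────────────────────────────────────────────────
15.75,Sydney,74,7,ivy25@example.com,2024-04-25               
24.59,Mumbai,38,8,carol53@example.com,2024-08-09             
28.74,Mumbai,66,9,frank25@example.com,2024-07-10             
                                                             
                                                             
                                                             
                                                             
                                                             
                                                             
                                                             
                                                             
                                                             
                                                             
                                                             
                                                             
                                                             
                                                             
                                                             
                                                             


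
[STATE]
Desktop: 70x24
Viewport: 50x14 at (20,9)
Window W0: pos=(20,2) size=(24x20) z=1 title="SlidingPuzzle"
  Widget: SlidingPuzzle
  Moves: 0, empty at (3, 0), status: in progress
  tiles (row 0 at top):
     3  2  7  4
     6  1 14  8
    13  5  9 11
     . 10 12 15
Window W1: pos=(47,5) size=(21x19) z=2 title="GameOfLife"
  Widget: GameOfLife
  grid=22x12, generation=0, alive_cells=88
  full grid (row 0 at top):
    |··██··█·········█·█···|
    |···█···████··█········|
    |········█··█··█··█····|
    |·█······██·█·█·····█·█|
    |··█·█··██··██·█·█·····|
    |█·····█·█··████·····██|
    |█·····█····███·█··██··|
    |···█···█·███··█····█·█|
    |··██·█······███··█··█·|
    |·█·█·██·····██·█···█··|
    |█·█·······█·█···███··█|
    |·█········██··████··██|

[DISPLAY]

┃├────┼────┼────┼────┤ ┃   ┃·██··█·········█·█·┃  
┃│ 13 │  5 │  9 │ 11 │ ┃   ┃··█···████··█······┃  
┃├────┼────┼────┼────┤ ┃   ┃·······█··█··█··█··┃  
┃│    │ 10 │ 12 │ 15 │ ┃   ┃█······██·█·█·····█┃  
┃└────┴────┴────┴────┘ ┃   ┃·█·█··██··██·█·█···┃  
┃Moves: 0              ┃   ┃·····█·█··████·····┃  
┃                      ┃   ┃·····█····███·█··██┃  
┃                      ┃   ┃··█···█·███··█····█┃  
┃                      ┃   ┃·██·█······███··█··┃  
┃                      ┃   ┃█·█·██·····██·█···█┃  
┃                      ┃   ┃·█·······█·█···███·┃  
┃                      ┃   ┃█········██··████··┃  
┗━━━━━━━━━━━━━━━━━━━━━━┛   ┃                   ┃  
                           ┃                   ┃  


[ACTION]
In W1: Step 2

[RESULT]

┃├────┼────┼────┼────┤ ┃   ┃·██···█··█·········┃  
┃│ 13 │  5 │  9 │ 11 │ ┃   ┃·██···█··█·········┃  
┃├────┼────┼────┼────┤ ┃   ┃··········█·█·█····┃  
┃│    │ 10 │ 12 │ 15 │ ┃   ┃·········█·········┃  
┃└────┴────┴────┴────┘ ┃   ┃········██··█·█····┃  
┃Moves: 0              ┃   ┃····██·█·····██··██┃  
┃                      ┃   ┃·███·█·█·█·······█·┃  
┃                      ┃   ┃·███·██··█···███···┃  
┃                      ┃   ┃·············███·█·┃  
┃                      ┃   ┃█·█·██····█········┃  
┃                      ┃   ┃·█·······█·······█·┃  
┃                      ┃   ┃█········██······█·┃  
┗━━━━━━━━━━━━━━━━━━━━━━┛   ┃                   ┃  
                           ┃                   ┃  


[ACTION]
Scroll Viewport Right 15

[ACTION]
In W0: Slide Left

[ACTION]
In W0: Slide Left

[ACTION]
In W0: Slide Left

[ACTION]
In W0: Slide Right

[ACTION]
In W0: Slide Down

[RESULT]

┃├────┼────┼────┼────┤ ┃   ┃·██···█··█·········┃  
┃│ 13 │  5 │    │ 11 │ ┃   ┃·██···█··█·········┃  
┃├────┼────┼────┼────┤ ┃   ┃··········█·█·█····┃  
┃│ 10 │ 12 │  9 │ 15 │ ┃   ┃·········█·········┃  
┃└────┴────┴────┴────┘ ┃   ┃········██··█·█····┃  
┃Moves: 5              ┃   ┃····██·█·····██··██┃  
┃                      ┃   ┃·███·█·█·█·······█·┃  
┃                      ┃   ┃·███·██··█···███···┃  
┃                      ┃   ┃·············███·█·┃  
┃                      ┃   ┃█·█·██····█········┃  
┃                      ┃   ┃·█·······█·······█·┃  
┃                      ┃   ┃█········██······█·┃  
┗━━━━━━━━━━━━━━━━━━━━━━┛   ┃                   ┃  
                           ┃                   ┃  


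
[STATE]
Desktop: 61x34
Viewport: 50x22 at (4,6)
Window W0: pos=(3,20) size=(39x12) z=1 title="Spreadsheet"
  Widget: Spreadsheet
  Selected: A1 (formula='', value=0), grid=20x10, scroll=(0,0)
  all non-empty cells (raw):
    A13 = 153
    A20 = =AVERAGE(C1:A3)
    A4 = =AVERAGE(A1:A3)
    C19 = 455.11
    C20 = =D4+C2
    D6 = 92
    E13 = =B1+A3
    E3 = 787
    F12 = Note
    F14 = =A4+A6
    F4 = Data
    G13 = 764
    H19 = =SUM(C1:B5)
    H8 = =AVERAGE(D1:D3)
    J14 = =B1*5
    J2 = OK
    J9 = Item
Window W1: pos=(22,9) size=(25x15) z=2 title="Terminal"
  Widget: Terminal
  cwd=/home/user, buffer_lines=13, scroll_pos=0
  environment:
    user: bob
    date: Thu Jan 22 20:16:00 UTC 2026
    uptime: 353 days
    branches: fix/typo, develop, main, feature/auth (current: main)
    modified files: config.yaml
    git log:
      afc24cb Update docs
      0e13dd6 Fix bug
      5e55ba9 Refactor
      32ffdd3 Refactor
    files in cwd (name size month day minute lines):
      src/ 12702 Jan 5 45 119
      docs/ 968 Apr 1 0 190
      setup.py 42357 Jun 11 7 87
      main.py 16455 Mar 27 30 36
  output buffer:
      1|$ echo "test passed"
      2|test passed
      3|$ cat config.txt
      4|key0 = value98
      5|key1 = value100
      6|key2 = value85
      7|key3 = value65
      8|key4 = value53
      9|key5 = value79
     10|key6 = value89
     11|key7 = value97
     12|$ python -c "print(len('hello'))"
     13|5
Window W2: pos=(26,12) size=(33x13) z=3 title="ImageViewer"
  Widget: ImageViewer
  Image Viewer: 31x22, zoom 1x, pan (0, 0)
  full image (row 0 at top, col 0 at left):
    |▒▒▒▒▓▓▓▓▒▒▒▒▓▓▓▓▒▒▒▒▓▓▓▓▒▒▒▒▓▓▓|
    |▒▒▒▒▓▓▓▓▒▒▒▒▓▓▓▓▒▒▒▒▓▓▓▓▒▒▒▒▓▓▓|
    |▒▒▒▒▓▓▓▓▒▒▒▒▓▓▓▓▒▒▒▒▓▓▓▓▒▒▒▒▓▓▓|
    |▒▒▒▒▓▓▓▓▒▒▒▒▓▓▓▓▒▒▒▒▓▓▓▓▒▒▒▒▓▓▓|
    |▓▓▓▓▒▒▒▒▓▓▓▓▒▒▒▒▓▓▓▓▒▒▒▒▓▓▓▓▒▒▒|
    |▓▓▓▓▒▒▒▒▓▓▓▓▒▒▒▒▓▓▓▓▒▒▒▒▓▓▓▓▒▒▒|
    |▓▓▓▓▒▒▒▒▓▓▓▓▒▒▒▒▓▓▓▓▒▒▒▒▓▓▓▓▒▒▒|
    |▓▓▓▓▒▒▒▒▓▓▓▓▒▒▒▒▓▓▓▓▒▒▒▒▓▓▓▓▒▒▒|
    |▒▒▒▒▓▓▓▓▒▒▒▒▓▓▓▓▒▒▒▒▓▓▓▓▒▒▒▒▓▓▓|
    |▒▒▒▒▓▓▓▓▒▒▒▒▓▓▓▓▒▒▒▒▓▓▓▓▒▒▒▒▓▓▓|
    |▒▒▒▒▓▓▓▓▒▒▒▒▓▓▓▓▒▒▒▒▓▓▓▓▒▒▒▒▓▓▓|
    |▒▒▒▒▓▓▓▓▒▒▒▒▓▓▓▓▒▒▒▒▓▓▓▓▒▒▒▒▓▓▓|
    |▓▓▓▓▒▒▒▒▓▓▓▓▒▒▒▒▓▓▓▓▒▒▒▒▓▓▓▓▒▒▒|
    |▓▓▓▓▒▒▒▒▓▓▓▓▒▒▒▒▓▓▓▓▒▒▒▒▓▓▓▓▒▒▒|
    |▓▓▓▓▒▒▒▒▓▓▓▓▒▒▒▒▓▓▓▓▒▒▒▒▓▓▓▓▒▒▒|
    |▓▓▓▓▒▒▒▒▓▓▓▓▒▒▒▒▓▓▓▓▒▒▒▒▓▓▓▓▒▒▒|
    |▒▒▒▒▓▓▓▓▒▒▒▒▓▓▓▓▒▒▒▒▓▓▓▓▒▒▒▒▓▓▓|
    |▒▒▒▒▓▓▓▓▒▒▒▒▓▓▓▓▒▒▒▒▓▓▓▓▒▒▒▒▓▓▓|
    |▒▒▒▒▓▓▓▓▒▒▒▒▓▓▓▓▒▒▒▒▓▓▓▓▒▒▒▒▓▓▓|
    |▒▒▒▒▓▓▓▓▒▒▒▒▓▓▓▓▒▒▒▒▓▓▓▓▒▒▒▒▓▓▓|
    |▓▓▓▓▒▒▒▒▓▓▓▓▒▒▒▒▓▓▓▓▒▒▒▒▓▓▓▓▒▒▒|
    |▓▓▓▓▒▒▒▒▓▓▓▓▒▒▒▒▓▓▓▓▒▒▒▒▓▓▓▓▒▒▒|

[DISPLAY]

                                                  
                                                  
                                                  
                  ┏━━━━━━━━━━━━━━━━━━━━━━━┓       
                  ┃ Terminal              ┃       
                  ┠───────────────────────┨       
                  ┃$ e┏━━━━━━━━━━━━━━━━━━━━━━━━━━━
                  ┃tes┃ ImageViewer               
                  ┃$ c┠───────────────────────────
                  ┃key┃▒▒▒▒▓▓▓▓▒▒▒▒▓▓▓▓▒▒▒▒▓▓▓▓▒▒▒
                  ┃key┃▒▒▒▒▓▓▓▓▒▒▒▒▓▓▓▓▒▒▒▒▓▓▓▓▒▒▒
                  ┃key┃▒▒▒▒▓▓▓▓▒▒▒▒▓▓▓▓▒▒▒▒▓▓▓▓▒▒▒
                  ┃key┃▒▒▒▒▓▓▓▓▒▒▒▒▓▓▓▓▒▒▒▒▓▓▓▓▒▒▒
                  ┃key┃▓▓▓▓▒▒▒▒▓▓▓▓▒▒▒▒▓▓▓▓▒▒▒▒▓▓▓
━━━━━━━━━━━━━━━━━━┃key┃▓▓▓▓▒▒▒▒▓▓▓▓▒▒▒▒▓▓▓▓▒▒▒▒▓▓▓
 Spreadsheet      ┃key┃▓▓▓▓▒▒▒▒▓▓▓▓▒▒▒▒▓▓▓▓▒▒▒▒▓▓▓
──────────────────┃key┃▓▓▓▓▒▒▒▒▓▓▓▓▒▒▒▒▓▓▓▓▒▒▒▒▓▓▓
A1:               ┗━━━┃▒▒▒▒▓▓▓▓▒▒▒▒▓▓▓▓▒▒▒▒▓▓▓▓▒▒▒
       A       B      ┗━━━━━━━━━━━━━━━━━━━━━━━━━━━
-------------------------------------┃            
  1      [0]       0       0       0 ┃            
  2        0       0       0       0 ┃            


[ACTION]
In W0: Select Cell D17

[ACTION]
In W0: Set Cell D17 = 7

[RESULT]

                                                  
                                                  
                                                  
                  ┏━━━━━━━━━━━━━━━━━━━━━━━┓       
                  ┃ Terminal              ┃       
                  ┠───────────────────────┨       
                  ┃$ e┏━━━━━━━━━━━━━━━━━━━━━━━━━━━
                  ┃tes┃ ImageViewer               
                  ┃$ c┠───────────────────────────
                  ┃key┃▒▒▒▒▓▓▓▓▒▒▒▒▓▓▓▓▒▒▒▒▓▓▓▓▒▒▒
                  ┃key┃▒▒▒▒▓▓▓▓▒▒▒▒▓▓▓▓▒▒▒▒▓▓▓▓▒▒▒
                  ┃key┃▒▒▒▒▓▓▓▓▒▒▒▒▓▓▓▓▒▒▒▒▓▓▓▓▒▒▒
                  ┃key┃▒▒▒▒▓▓▓▓▒▒▒▒▓▓▓▓▒▒▒▒▓▓▓▓▒▒▒
                  ┃key┃▓▓▓▓▒▒▒▒▓▓▓▓▒▒▒▒▓▓▓▓▒▒▒▒▓▓▓
━━━━━━━━━━━━━━━━━━┃key┃▓▓▓▓▒▒▒▒▓▓▓▓▒▒▒▒▓▓▓▓▒▒▒▒▓▓▓
 Spreadsheet      ┃key┃▓▓▓▓▒▒▒▒▓▓▓▓▒▒▒▒▓▓▓▓▒▒▒▒▓▓▓
──────────────────┃key┃▓▓▓▓▒▒▒▒▓▓▓▓▒▒▒▒▓▓▓▓▒▒▒▒▓▓▓
D17: 7            ┗━━━┃▒▒▒▒▓▓▓▓▒▒▒▒▓▓▓▓▒▒▒▒▓▓▓▓▒▒▒
       A       B      ┗━━━━━━━━━━━━━━━━━━━━━━━━━━━
-------------------------------------┃            
  1        0       0       0       0 ┃            
  2        0       0       0       0 ┃            


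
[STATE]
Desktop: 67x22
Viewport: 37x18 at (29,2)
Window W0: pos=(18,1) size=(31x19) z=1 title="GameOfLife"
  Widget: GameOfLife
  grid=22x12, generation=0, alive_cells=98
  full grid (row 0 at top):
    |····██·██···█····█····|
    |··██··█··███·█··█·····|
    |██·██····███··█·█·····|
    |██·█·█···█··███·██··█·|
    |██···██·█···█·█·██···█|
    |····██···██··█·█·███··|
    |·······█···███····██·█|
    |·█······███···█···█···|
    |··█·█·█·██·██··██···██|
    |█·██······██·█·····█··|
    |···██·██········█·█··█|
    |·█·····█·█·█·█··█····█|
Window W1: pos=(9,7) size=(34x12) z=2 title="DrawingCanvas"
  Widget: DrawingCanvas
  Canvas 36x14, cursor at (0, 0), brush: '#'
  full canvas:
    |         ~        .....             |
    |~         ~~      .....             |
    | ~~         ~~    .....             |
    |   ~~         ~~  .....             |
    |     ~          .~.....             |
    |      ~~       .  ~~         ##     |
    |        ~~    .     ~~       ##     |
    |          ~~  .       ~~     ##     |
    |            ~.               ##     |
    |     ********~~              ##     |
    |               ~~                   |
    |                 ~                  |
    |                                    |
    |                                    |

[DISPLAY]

e                  ┃                 
───────────────────┨                 
                   ┃                 
··█····█····       ┃                 
██·█··█·····       ┃                 
━━━━━━━━━━━━━┓     ┃                 
             ┃     ┃                 
─────────────┨     ┃                 
....         ┃     ┃                 
....         ┃     ┃                 
....         ┃     ┃                 
....         ┃     ┃                 
....         ┃     ┃                 
~         ## ┃     ┃                 
 ~~       ## ┃     ┃                 
   ~~     ## ┃     ┃                 
━━━━━━━━━━━━━┛     ┃                 
━━━━━━━━━━━━━━━━━━━┛                 


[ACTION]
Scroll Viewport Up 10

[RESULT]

                                     
━━━━━━━━━━━━━━━━━━━┓                 
e                  ┃                 
───────────────────┨                 
                   ┃                 
··█····█····       ┃                 
██·█··█·····       ┃                 
━━━━━━━━━━━━━┓     ┃                 
             ┃     ┃                 
─────────────┨     ┃                 
....         ┃     ┃                 
....         ┃     ┃                 
....         ┃     ┃                 
....         ┃     ┃                 
....         ┃     ┃                 
~         ## ┃     ┃                 
 ~~       ## ┃     ┃                 
   ~~     ## ┃     ┃                 


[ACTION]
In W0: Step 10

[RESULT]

                                     
━━━━━━━━━━━━━━━━━━━┓                 
e                  ┃                 
───────────────────┨                 
                   ┃                 
█···········       ┃                 
█···········       ┃                 
━━━━━━━━━━━━━┓     ┃                 
             ┃     ┃                 
─────────────┨     ┃                 
....         ┃     ┃                 
....         ┃     ┃                 
....         ┃     ┃                 
....         ┃     ┃                 
....         ┃     ┃                 
~         ## ┃     ┃                 
 ~~       ## ┃     ┃                 
   ~~     ## ┃     ┃                 


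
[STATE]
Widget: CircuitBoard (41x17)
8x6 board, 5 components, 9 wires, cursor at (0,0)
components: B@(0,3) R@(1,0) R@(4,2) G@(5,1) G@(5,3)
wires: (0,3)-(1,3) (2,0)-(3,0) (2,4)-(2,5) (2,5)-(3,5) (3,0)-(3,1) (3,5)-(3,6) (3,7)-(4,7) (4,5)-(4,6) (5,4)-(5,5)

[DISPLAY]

   0 1 2 3 4 5 6 7                       
0  [.]          B                        
                │                        
1   R           ·                        
                                         
2   ·               · ─ ·                
    │                   │                
3   · ─ ·               · ─ ·   ·        
                                │        
4           R           · ─ ·   ·        
                                         
5       G       G   · ─ ·                
Cursor: (0,0)                            
                                         
                                         
                                         
                                         


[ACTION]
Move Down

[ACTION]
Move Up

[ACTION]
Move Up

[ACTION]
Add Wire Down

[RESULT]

   0 1 2 3 4 5 6 7                       
0  [.]          B                        
    │           │                        
1   R           ·                        
                                         
2   ·               · ─ ·                
    │                   │                
3   · ─ ·               · ─ ·   ·        
                                │        
4           R           · ─ ·   ·        
                                         
5       G       G   · ─ ·                
Cursor: (0,0)                            
                                         
                                         
                                         
                                         


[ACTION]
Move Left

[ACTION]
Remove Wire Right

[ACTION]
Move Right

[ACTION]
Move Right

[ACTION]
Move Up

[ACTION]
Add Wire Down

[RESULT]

   0 1 2 3 4 5 6 7                       
0   ·      [.]  B                        
    │       │   │                        
1   R       ·   ·                        
                                         
2   ·               · ─ ·                
    │                   │                
3   · ─ ·               · ─ ·   ·        
                                │        
4           R           · ─ ·   ·        
                                         
5       G       G   · ─ ·                
Cursor: (0,2)                            
                                         
                                         
                                         
                                         


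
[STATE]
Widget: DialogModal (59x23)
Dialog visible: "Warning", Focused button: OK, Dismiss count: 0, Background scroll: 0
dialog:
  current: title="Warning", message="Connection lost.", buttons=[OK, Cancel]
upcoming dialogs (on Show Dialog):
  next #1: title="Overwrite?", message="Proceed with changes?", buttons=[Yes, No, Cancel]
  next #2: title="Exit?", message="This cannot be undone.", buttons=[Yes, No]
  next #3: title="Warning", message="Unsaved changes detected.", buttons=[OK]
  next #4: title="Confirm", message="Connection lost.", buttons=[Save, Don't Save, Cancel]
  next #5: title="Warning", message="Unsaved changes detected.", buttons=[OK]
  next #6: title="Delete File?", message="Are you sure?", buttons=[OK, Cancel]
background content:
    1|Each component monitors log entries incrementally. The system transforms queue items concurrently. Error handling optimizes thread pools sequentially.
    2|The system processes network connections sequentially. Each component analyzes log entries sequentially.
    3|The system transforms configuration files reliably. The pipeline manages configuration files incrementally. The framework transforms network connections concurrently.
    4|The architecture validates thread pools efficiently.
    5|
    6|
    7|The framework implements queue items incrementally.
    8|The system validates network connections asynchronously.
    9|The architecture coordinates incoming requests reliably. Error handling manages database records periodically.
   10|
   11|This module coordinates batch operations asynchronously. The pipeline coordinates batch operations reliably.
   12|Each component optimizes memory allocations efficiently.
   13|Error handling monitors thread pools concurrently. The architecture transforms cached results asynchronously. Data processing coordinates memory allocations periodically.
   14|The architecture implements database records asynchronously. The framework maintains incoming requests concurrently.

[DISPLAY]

Each component monitors log entries incrementally. The syst
The system processes network connections sequentially. Each
The system transforms configuration files reliably. The pip
The architecture validates thread pools efficiently.       
                                                           
                                                           
The framework implements queue items incrementally.        
The system validates network connections asynchronously.   
The architecture coordinates incoming requests reliably. Er
                   ┌──────────────────┐                    
This module coordin│     Warning      │s asynchronously. Th
Each component opti│ Connection lost. │ions efficiently.   
Error handling moni│  [OK]  Cancel    │ncurrently. The arch
The architecture im└──────────────────┘cords asynchronously
                                                           
                                                           
                                                           
                                                           
                                                           
                                                           
                                                           
                                                           
                                                           


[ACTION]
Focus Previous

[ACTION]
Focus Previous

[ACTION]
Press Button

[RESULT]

Each component monitors log entries incrementally. The syst
The system processes network connections sequentially. Each
The system transforms configuration files reliably. The pip
The architecture validates thread pools efficiently.       
                                                           
                                                           
The framework implements queue items incrementally.        
The system validates network connections asynchronously.   
The architecture coordinates incoming requests reliably. Er
                                                           
This module coordinates batch operations asynchronously. Th
Each component optimizes memory allocations efficiently.   
Error handling monitors thread pools concurrently. The arch
The architecture implements database records asynchronously
                                                           
                                                           
                                                           
                                                           
                                                           
                                                           
                                                           
                                                           
                                                           


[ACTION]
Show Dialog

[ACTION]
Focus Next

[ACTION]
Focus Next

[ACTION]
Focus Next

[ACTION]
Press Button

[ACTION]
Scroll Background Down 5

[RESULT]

                                                           
The framework implements queue items incrementally.        
The system validates network connections asynchronously.   
The architecture coordinates incoming requests reliably. Er
                                                           
This module coordinates batch operations asynchronously. Th
Each component optimizes memory allocations efficiently.   
Error handling monitors thread pools concurrently. The arch
The architecture implements database records asynchronously
                                                           
                                                           
                                                           
                                                           
                                                           
                                                           
                                                           
                                                           
                                                           
                                                           
                                                           
                                                           
                                                           
                                                           


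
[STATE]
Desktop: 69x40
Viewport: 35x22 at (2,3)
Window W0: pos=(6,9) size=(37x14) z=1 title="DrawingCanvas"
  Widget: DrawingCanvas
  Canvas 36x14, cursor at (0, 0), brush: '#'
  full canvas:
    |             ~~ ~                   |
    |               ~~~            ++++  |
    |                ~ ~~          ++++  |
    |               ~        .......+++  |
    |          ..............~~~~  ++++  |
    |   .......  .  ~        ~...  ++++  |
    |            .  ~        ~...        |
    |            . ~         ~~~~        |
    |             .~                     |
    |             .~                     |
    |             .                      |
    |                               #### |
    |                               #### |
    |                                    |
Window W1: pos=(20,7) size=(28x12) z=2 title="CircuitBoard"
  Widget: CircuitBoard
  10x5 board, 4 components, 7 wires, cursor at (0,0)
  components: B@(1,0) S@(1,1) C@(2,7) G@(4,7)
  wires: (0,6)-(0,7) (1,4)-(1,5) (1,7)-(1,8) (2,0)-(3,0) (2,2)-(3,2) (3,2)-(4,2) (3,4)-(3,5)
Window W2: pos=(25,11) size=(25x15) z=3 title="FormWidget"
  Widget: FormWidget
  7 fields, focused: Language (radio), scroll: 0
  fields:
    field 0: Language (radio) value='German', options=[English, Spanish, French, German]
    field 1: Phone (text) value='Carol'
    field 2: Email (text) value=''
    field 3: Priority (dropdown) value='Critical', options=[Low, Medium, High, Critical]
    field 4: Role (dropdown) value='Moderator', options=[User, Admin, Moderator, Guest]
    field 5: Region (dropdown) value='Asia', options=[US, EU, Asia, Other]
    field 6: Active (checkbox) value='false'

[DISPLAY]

                                   
                                   
                                   
                                   
                  ┏━━━━━━━━━━━━━━━━
                  ┃ CircuitBoard   
    ┏━━━━━━━━━━━━━┠────────────────
    ┃ DrawingCanva┃   0 1 2 3 4 5 6
    ┠─────────────┃0  [┏━━━━━━━━━━━
    ┃+            ┃    ┃ FormWidget
    ┃             ┃1   ┠───────────
    ┃             ┃    ┃> Language:
    ┃             ┃2   ┃  Phone:   
    ┃          ...┃    ┃  Email:   
    ┃   .......  .┃3   ┃  Priority:
    ┃            .┗━━━━┃  Role:    
    ┃            . ~   ┃  Region:  
    ┃             .~   ┃  Active:  
    ┃             .~   ┃           
    ┗━━━━━━━━━━━━━━━━━━┃           
                       ┃           
                       ┃           


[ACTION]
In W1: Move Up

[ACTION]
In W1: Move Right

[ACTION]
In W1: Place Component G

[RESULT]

                                   
                                   
                                   
                                   
                  ┏━━━━━━━━━━━━━━━━
                  ┃ CircuitBoard   
    ┏━━━━━━━━━━━━━┠────────────────
    ┃ DrawingCanva┃   0 1 2 3 4 5 6
    ┠─────────────┃0   ┏━━━━━━━━━━━
    ┃+            ┃    ┃ FormWidget
    ┃             ┃1   ┠───────────
    ┃             ┃    ┃> Language:
    ┃             ┃2   ┃  Phone:   
    ┃          ...┃    ┃  Email:   
    ┃   .......  .┃3   ┃  Priority:
    ┃            .┗━━━━┃  Role:    
    ┃            . ~   ┃  Region:  
    ┃             .~   ┃  Active:  
    ┃             .~   ┃           
    ┗━━━━━━━━━━━━━━━━━━┃           
                       ┃           
                       ┃           


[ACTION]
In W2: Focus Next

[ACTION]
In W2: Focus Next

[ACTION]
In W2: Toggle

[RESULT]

                                   
                                   
                                   
                                   
                  ┏━━━━━━━━━━━━━━━━
                  ┃ CircuitBoard   
    ┏━━━━━━━━━━━━━┠────────────────
    ┃ DrawingCanva┃   0 1 2 3 4 5 6
    ┠─────────────┃0   ┏━━━━━━━━━━━
    ┃+            ┃    ┃ FormWidget
    ┃             ┃1   ┠───────────
    ┃             ┃    ┃  Language:
    ┃             ┃2   ┃  Phone:   
    ┃          ...┃    ┃> Email:   
    ┃   .......  .┃3   ┃  Priority:
    ┃            .┗━━━━┃  Role:    
    ┃            . ~   ┃  Region:  
    ┃             .~   ┃  Active:  
    ┃             .~   ┃           
    ┗━━━━━━━━━━━━━━━━━━┃           
                       ┃           
                       ┃           


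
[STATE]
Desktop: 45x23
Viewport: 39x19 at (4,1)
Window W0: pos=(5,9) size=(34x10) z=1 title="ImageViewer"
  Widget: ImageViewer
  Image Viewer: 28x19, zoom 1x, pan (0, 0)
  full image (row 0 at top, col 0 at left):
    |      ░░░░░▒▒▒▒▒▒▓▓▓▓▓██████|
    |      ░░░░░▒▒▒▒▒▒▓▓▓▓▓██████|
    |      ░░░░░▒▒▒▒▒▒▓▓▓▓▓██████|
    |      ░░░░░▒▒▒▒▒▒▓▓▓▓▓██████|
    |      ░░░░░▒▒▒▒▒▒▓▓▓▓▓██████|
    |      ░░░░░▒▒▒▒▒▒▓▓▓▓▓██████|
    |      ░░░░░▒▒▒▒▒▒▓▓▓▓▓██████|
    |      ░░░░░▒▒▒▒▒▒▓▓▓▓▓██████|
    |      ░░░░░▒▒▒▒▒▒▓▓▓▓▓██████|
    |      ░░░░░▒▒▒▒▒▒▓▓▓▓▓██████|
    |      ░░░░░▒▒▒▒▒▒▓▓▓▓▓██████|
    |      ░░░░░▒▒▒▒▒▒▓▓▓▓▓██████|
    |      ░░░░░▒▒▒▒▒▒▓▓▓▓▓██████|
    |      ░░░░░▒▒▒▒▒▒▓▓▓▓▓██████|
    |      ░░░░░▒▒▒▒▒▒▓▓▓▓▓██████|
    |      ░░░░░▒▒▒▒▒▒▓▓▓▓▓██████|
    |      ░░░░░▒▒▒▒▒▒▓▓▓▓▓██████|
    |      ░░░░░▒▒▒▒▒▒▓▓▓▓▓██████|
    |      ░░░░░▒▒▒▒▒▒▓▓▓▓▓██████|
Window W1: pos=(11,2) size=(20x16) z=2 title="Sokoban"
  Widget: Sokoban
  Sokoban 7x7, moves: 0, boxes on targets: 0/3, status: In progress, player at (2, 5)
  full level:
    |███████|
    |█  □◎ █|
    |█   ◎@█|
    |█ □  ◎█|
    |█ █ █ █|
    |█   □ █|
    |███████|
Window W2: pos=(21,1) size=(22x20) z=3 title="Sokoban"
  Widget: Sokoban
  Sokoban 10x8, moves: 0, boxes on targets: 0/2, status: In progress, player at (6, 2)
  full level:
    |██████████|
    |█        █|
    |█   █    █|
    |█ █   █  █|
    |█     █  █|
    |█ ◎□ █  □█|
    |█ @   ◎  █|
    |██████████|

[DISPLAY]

                 ┏━━━━━━━━━━━━━━━━━━━━┓
       ┏━━━━━━━━━┃ Sokoban            ┃
       ┃ Sokoban ┠────────────────────┨
       ┠─────────┃██████████          ┃
       ┃███████  ┃█        █          ┃
       ┃█  □◎ █  ┃█   █    █          ┃
       ┃█   ◎@█  ┃█ █   █  █          ┃
       ┃█ □  ◎█  ┃█     █  █          ┃
 ┏━━━━━┃█ █ █ █  ┃█ ◎□ █  □█          ┃
 ┃ Imag┃█   □ █  ┃█ @   ◎  █          ┃
 ┠─────┃███████  ┃██████████          ┃
 ┃     ┃Moves: 0 ┃Moves: 0  0/2       ┃
 ┃     ┃         ┃                    ┃
 ┃     ┃         ┃                    ┃
 ┃     ┃         ┃                    ┃
 ┃     ┃         ┃                    ┃
 ┃     ┗━━━━━━━━━┃                    ┃
 ┗━━━━━━━━━━━━━━━┃                    ┃
                 ┃                    ┃


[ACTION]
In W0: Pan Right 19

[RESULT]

                 ┏━━━━━━━━━━━━━━━━━━━━┓
       ┏━━━━━━━━━┃ Sokoban            ┃
       ┃ Sokoban ┠────────────────────┨
       ┠─────────┃██████████          ┃
       ┃███████  ┃█        █          ┃
       ┃█  □◎ █  ┃█   █    █          ┃
       ┃█   ◎@█  ┃█ █   █  █          ┃
       ┃█ □  ◎█  ┃█     █  █          ┃
 ┏━━━━━┃█ █ █ █  ┃█ ◎□ █  □█          ┃
 ┃ Imag┃█   □ █  ┃█ @   ◎  █          ┃
 ┠─────┃███████  ┃██████████          ┃
 ┃▓▓▓██┃Moves: 0 ┃Moves: 0  0/2       ┃
 ┃▓▓▓██┃         ┃                    ┃
 ┃▓▓▓██┃         ┃                    ┃
 ┃▓▓▓██┃         ┃                    ┃
 ┃▓▓▓██┃         ┃                    ┃
 ┃▓▓▓██┗━━━━━━━━━┃                    ┃
 ┗━━━━━━━━━━━━━━━┃                    ┃
                 ┃                    ┃


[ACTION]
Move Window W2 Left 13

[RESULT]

    ┏━━━━━━━━━━━━━━━━━━━━┓             
    ┃ Sokoban            ┃┓            
    ┠────────────────────┨┃            
    ┃██████████          ┃┨            
    ┃█        █          ┃┃            
    ┃█   █    █          ┃┃            
    ┃█ █   █  █          ┃┃            
    ┃█     █  █          ┃┃            
 ┏━━┃█ ◎□ █  □█          ┃┃━━━━━━━┓    
 ┃ I┃█ @   ◎  █          ┃┃       ┃    
 ┠──┃██████████          ┃┃───────┨    
 ┃▓▓┃Moves: 0  0/2       ┃┃       ┃    
 ┃▓▓┃                    ┃┃       ┃    
 ┃▓▓┃                    ┃┃       ┃    
 ┃▓▓┃                    ┃┃       ┃    
 ┃▓▓┃                    ┃┃       ┃    
 ┃▓▓┃                    ┃┛       ┃    
 ┗━━┃                    ┃━━━━━━━━┛    
    ┃                    ┃             
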